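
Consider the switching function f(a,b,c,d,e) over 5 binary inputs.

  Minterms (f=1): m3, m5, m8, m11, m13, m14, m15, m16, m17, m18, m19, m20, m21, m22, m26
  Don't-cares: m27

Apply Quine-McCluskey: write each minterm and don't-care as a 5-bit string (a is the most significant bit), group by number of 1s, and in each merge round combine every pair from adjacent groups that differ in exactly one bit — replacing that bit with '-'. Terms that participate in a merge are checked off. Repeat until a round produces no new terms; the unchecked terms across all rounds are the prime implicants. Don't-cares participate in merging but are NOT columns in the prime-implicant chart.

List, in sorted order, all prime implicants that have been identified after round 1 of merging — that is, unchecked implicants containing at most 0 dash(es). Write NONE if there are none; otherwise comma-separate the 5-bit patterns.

01000

[col 0] 00011*, 00101*, 01000, 01011*, 01101*, 01110*, 01111*, 10000*, 10001*, 10010*, 10011*, 10100*, 10101*, 10110*, 11010*, 11011*
[col 1] -0011*, -0101, -1011*, 0-011*, 0-101, 01-11, 011-1, 0111-, 1-010*, 1-011*, 10-00*, 10-01*, 10-10*, 100-0*, 100-1*, 1000-*, 1001-*, 101-0*, 1010-*, 1101-*
[col 2] --011, 1-01-, 10--0, 10-0-, 100--
Prime implicants: --011, -0101, 0-101, 01-11, 01000, 011-1, 0111-, 1-01-, 10--0, 10-0-, 100--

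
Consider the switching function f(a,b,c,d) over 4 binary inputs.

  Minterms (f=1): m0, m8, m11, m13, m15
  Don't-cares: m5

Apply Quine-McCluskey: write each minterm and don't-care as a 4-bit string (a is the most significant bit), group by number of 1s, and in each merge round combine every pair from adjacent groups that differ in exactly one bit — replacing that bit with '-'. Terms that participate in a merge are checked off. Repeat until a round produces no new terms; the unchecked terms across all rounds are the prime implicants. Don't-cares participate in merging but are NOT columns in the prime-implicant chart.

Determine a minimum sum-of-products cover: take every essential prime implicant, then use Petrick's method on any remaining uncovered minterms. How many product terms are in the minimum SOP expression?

size-2^0 implicants → 0000(✓)  0101(✓)  1000(✓)  1011(✓)  1101(✓)  1111(✓)
size-2^1 implicants → -000  -101  1-11  11-1
Unchecked terms (primes): -000, -101, 1-11, 11-1
Minterm coverage:
  m0 ⊆ -000 [E]
  m8 ⊆ -000 [E]
  m11 ⊆ 1-11 [E]
  m13 ⊆ -101,11-1
  m15 ⊆ 1-11,11-1
E = {-000, 1-11}
Petrick residual → -101
Cover = b'c'd' + bc'd + acd  |cover|=3

3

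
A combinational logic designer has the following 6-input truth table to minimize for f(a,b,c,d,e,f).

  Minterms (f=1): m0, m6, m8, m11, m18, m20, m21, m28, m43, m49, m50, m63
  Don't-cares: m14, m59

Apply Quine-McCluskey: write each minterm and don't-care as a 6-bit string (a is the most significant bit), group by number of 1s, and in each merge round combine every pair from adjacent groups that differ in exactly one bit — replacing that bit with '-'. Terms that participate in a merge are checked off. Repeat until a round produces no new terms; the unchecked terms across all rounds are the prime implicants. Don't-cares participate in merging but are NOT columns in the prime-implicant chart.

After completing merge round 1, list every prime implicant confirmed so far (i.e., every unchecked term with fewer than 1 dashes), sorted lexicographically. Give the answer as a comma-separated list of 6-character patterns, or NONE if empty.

[col 0] 000000*, 000110*, 001000*, 001011*, 001110*, 010010*, 010100*, 010101*, 011100*, 101011*, 110001, 110010*, 111011*, 111111*
[col 1] -01011, -10010, 00-000, 00-110, 01-100, 01010-, 1-1011, 111-11
Prime implicants: -01011, -10010, 00-000, 00-110, 01-100, 01010-, 1-1011, 110001, 111-11

110001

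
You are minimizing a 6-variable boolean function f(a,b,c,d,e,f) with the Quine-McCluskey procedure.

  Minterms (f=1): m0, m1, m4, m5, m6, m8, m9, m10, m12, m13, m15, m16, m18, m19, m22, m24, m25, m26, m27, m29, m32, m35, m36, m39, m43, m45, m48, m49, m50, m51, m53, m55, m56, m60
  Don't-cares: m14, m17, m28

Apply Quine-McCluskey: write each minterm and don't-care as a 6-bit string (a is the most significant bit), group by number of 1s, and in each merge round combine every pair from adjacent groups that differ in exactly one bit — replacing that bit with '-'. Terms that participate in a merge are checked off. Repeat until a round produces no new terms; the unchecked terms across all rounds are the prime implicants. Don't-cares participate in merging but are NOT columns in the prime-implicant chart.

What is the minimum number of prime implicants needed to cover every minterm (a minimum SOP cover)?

Round 0: 000000✓ 000001✓ 000100✓ 000101✓ 000110✓ 001000✓ 001001✓ 001010✓ 001100✓ 001101✓ 001110✓ 001111✓ 010000✓ 010001✓ 010010✓ 010011✓ 010110✓ 011000✓ 011001✓ 011010✓ 011011✓ 011100✓ 011101✓ 100000✓ 100011✓ 100100✓ 100111✓ 101011✓ 101101✓ 110000✓ 110001✓ 110010✓ 110011✓ 110101✓ 110111✓ 111000✓ 111100✓
Round 1: -00000✓ -00100✓ -01101 -10000✓ -10001✓ -10010✓ -10011✓ -11000✓ -11100✓ 0-0000✓ 0-0001✓ 0-0110 0-1000✓ 0-1001✓ 0-1010✓ 0-1100✓ 0-1101✓ 00-000✓ 00-001✓ 00-100✓ 00-101✓ 00-110✓ 000-00✓ 000-01✓ 00000-✓ 0001-0✓ 00010-✓ 001-00✓ 001-01✓ 001-10✓ 0010-0✓ 00100-✓ 0011-0✓ 0011-1✓ 00110-✓ 00111-✓ 01-000✓ 01-001✓ 01-010✓ 01-011✓ 010-10 0100-0✓ 0100-1✓ 01000-✓ 01001-✓ 011-00✓ 011-01✓ 0110-0✓ 0110-1✓ 01100-✓ 01101-✓ 01110-✓ 1-0000✓ 1-0011✓ 1-0111✓ 10-011 100-00✓ 100-11✓ 11-000✓ 110-01✓ 110-11✓ 1100-0✓ 1100-1✓ 11000-✓ 11001-✓ 1101-1✓ 111-00✓
Round 2: --0000 -00-00 -1-000 -100-0✓ -100-1✓ -1000-✓ -1001-✓ -11-00 0--000✓ 0--001✓ 0-000-✓ 0-1-00✓ 0-1-01✓ 0-10-0 0-100-✓ 0-110-✓ 00--00✓ 00--01✓ 00-00-✓ 00-1-0 00-10-✓ 000-0-✓ 001--0 001-0-✓ 0011-- 01-0-0✓ 01-0-1✓ 01-00-✓ 01-01-✓ 0100--✓ 011-0-✓ 0110--✓ 1-0-11 110--1 1100--✓
Round 3: -100-- 0--00- 0-1-0- 00--0- 01-0--
PIs = {--0000, -00-00, -01101, -1-000, -100--, -11-00, 0--00-, 0-0110, 0-1-0-, 0-10-0, 00--0-, 00-1-0, 001--0, 0011--, 01-0--, 010-10, 1-0-11, 10-011, 110--1}
Coverage chart:
  m0: --0000,-00-00,0--00-,00--0-
  m1: 0--00-,00--0-
  m4: -00-00,00--0-,00-1-0
  m5: 00--0- ←essential
  m6: 0-0110,00-1-0
  m8: 0--00-,0-1-0-,0-10-0,00--0-,001--0
  m9: 0--00-,0-1-0-,00--0-
  m10: 0-10-0,001--0
  m12: 0-1-0-,00--0-,00-1-0,001--0,0011--
  m13: -01101,0-1-0-,00--0-,0011--
  m15: 0011-- ←essential
  m16: --0000,-1-000,-100--,0--00-,01-0--
  m18: -100--,01-0--,010-10
  m19: -100--,01-0--
  m22: 0-0110,010-10
  m24: -1-000,-11-00,0--00-,0-1-0-,0-10-0,01-0--
  m25: 0--00-,0-1-0-,01-0--
  m26: 0-10-0,01-0--
  m27: 01-0-- ←essential
  m29: 0-1-0- ←essential
  m32: --0000,-00-00
  m35: 1-0-11,10-011
  m36: -00-00 ←essential
  m39: 1-0-11 ←essential
  m43: 10-011 ←essential
  m45: -01101 ←essential
  m48: --0000,-1-000,-100--
  m49: -100--,110--1
  m50: -100-- ←essential
  m51: -100--,1-0-11,110--1
  m53: 110--1 ←essential
  m55: 1-0-11,110--1
  m56: -1-000,-11-00
  m60: -11-00 ←essential
Essential: -00-00, -01101, -100--, -11-00, 0-1-0-, 00--0-, 0011--, 01-0--, 1-0-11, 10-011, 110--1
Petrick residual → 0-0110, 0-10-0
Min cover (13 terms): b'c'e'f' + b'cde'f + bc'd' + bce'f' + a'c'def' + a'ce' + a'cd'f' + a'b'e' + a'b'cd + a'bd' + ac'ef + ab'd'ef + abc'f

13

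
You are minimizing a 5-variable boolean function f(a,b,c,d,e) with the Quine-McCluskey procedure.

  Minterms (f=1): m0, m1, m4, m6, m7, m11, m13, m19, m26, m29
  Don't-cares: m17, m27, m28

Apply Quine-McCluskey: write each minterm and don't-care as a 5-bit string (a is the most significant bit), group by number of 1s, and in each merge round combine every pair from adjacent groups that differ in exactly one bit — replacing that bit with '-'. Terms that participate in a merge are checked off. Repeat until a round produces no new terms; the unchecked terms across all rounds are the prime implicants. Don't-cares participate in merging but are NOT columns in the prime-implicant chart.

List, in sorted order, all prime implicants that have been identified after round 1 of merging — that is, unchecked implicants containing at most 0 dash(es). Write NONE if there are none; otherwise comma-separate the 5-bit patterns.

NONE

[col 0] 00000*, 00001*, 00100*, 00110*, 00111*, 01011*, 01101*, 10001*, 10011*, 11010*, 11011*, 11100*, 11101*
[col 1] -0001, -1011, -1101, 00-00, 0000-, 001-0, 0011-, 1-011, 100-1, 1101-, 1110-
Prime implicants: -0001, -1011, -1101, 00-00, 0000-, 001-0, 0011-, 1-011, 100-1, 1101-, 1110-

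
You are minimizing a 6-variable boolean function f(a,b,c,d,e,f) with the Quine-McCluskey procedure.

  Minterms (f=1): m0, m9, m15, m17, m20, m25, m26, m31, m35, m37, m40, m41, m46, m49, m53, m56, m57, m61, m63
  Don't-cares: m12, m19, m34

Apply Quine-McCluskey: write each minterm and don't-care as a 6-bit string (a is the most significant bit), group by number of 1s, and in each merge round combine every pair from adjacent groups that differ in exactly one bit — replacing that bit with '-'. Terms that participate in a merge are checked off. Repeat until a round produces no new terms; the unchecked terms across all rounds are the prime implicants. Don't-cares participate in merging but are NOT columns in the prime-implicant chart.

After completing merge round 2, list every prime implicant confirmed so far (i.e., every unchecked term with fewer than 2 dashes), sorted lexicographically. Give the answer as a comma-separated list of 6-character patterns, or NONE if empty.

[col 0] 000000, 001001*, 001100, 001111*, 010001*, 010011*, 010100, 011001*, 011010, 011111*, 100010*, 100011*, 100101*, 101000*, 101001*, 101110, 110001*, 110101*, 111000*, 111001*, 111101*, 111111*
[col 1] -01001*, -10001*, -11001*, -11111, 0-1001*, 0-1111, 01-001*, 0100-1, 1-0101, 1-1000*, 1-1001*, 10001-, 10100-*, 11-001*, 11-101*, 110-01*, 111-01*, 11100-*, 1111-1
[col 2] --1001, -1-001, 1-100-, 11--01
Prime implicants: --1001, -1-001, -11111, 0-1111, 000000, 001100, 0100-1, 010100, 011010, 1-0101, 1-100-, 10001-, 101110, 11--01, 1111-1

-11111, 0-1111, 000000, 001100, 0100-1, 010100, 011010, 1-0101, 10001-, 101110, 1111-1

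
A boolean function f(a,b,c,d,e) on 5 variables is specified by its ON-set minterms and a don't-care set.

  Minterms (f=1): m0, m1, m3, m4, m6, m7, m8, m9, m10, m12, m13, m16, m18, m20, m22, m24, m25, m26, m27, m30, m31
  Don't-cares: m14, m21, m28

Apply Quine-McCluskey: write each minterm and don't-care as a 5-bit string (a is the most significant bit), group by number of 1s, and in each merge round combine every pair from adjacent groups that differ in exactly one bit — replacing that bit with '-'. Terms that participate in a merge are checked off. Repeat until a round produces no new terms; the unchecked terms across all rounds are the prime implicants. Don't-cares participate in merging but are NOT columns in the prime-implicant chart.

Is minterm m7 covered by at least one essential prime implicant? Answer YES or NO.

size-2^0 implicants → 00000(✓)  00001(✓)  00011(✓)  00100(✓)  00110(✓)  00111(✓)  01000(✓)  01001(✓)  01010(✓)  01100(✓)  01101(✓)  01110(✓)  10000(✓)  10010(✓)  10100(✓)  10101(✓)  10110(✓)  11000(✓)  11001(✓)  11010(✓)  11011(✓)  11100(✓)  11110(✓)  11111(✓)
size-2^1 implicants → -0000(✓)  -0100(✓)  -0110(✓)  -1000(✓)  -1001(✓)  -1010(✓)  -1100(✓)  -1110(✓)  0-000(✓)  0-001(✓)  0-100(✓)  0-110(✓)  00-00(✓)  00-11  000-1  0000-(✓)  001-0(✓)  0011-  01-00(✓)  01-01(✓)  01-10(✓)  010-0(✓)  0100-(✓)  011-0(✓)  0110-(✓)  1-000(✓)  1-010(✓)  1-100(✓)  1-110(✓)  10-00(✓)  10-10(✓)  100-0(✓)  101-0(✓)  1010-  11-00(✓)  11-10(✓)  11-11(✓)  110-0(✓)  110-1(✓)  1100-(✓)  1101-(✓)  111-0(✓)  1111-(✓)
size-2^2 implicants → --000(✓)  --100(✓)  --110(✓)  -0-00(✓)  -01-0(✓)  -1-00(✓)  -1-10(✓)  -10-0(✓)  -100-  -11-0(✓)  0--00(✓)  0-00-  0-1-0(✓)  01--0(✓)  01-0-  1--00(✓)  1--10(✓)  1-0-0(✓)  1-1-0(✓)  10--0(✓)  11--0(✓)  11-1-  110--
size-2^3 implicants → ---00  --1-0  -1--0  1---0
Unchecked terms (primes): ---00, --1-0, -1--0, -100-, 0-00-, 00-11, 000-1, 0011-, 01-0-, 1---0, 1010-, 11-1-, 110--
Minterm coverage:
  m0 ⊆ ---00,0-00-
  m1 ⊆ 0-00-,000-1
  m3 ⊆ 00-11,000-1
  m4 ⊆ ---00,--1-0
  m6 ⊆ --1-0,0011-
  m7 ⊆ 00-11,0011-
  m8 ⊆ ---00,-1--0,-100-,0-00-,01-0-
  m9 ⊆ -100-,0-00-,01-0-
  m10 ⊆ -1--0 [E]
  m12 ⊆ ---00,--1-0,-1--0,01-0-
  m13 ⊆ 01-0- [E]
  m16 ⊆ ---00,1---0
  m18 ⊆ 1---0 [E]
  m20 ⊆ ---00,--1-0,1---0,1010-
  m22 ⊆ --1-0,1---0
  m24 ⊆ ---00,-1--0,-100-,1---0,110--
  m25 ⊆ -100-,110--
  m26 ⊆ -1--0,1---0,11-1-,110--
  m27 ⊆ 11-1-,110--
  m30 ⊆ --1-0,-1--0,1---0,11-1-
  m31 ⊆ 11-1- [E]
E = {-1--0, 01-0-, 1---0, 11-1-}

NO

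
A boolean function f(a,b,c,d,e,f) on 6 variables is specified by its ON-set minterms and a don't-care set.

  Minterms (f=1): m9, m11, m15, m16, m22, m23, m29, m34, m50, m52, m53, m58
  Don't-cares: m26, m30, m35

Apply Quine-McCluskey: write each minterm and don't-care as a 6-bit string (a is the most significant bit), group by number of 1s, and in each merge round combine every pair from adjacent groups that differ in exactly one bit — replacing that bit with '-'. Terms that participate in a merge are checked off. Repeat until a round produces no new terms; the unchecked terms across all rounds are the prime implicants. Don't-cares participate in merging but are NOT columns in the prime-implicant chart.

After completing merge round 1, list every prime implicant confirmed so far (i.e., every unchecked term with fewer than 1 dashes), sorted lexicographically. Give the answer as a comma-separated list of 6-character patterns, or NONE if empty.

Round 0: 001001✓ 001011✓ 001111✓ 010000 010110✓ 010111✓ 011010✓ 011101 011110✓ 100010✓ 100011✓ 110010✓ 110100✓ 110101✓ 111010✓
Round 1: -11010 001-11 0010-1 01-110 01011- 011-10 1-0010 10001- 11-010 11010-
PIs = {-11010, 001-11, 0010-1, 01-110, 010000, 01011-, 011-10, 011101, 1-0010, 10001-, 11-010, 11010-}

010000, 011101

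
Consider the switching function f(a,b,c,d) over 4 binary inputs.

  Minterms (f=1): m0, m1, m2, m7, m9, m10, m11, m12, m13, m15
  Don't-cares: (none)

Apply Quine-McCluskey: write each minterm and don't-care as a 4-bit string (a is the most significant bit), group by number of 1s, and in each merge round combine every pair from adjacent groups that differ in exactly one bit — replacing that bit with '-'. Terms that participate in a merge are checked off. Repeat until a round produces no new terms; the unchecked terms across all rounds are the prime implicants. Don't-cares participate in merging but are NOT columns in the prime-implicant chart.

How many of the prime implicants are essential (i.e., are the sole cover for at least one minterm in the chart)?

2

[col 0] 0000*, 0001*, 0010*, 0111*, 1001*, 1010*, 1011*, 1100*, 1101*, 1111*
[col 1] -001, -010, -111, 00-0, 000-, 1-01*, 1-11*, 10-1*, 101-, 11-1*, 110-
[col 2] 1--1
Prime implicants: -001, -010, -111, 00-0, 000-, 1--1, 101-, 110-
PI chart (minterm → PIs covering it):
  0 | 00-0,000-
  1 | -001,000-
  2 | -010,00-0
  7 | -111  (sole → essential)
  9 | -001,1--1
  10 | -010,101-
  11 | 1--1,101-
  12 | 110-  (sole → essential)
  13 | 1--1,110-
  15 | -111,1--1
Essential prime implicants: -111, 110-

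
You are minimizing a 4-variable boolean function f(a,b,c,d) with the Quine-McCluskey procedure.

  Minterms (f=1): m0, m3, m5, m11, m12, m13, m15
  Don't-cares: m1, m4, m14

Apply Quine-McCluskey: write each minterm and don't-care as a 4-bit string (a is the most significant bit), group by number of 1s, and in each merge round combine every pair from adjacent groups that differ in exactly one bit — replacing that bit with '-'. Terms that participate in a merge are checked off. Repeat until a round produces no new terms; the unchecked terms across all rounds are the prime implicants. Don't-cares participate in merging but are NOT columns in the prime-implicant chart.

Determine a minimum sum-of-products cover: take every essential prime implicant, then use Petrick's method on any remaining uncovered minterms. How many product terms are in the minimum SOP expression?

3

Round 0: 0000✓ 0001✓ 0011✓ 0100✓ 0101✓ 1011✓ 1100✓ 1101✓ 1110✓ 1111✓
Round 1: -011 -100✓ -101✓ 0-00✓ 0-01✓ 00-1 000-✓ 010-✓ 1-11 11-0✓ 11-1✓ 110-✓ 111-✓
Round 2: -10- 0-0- 11--
PIs = {-011, -10-, 0-0-, 00-1, 1-11, 11--}
Coverage chart:
  m0: 0-0- ←essential
  m3: -011,00-1
  m5: -10-,0-0-
  m11: -011,1-11
  m12: -10-,11--
  m13: -10-,11--
  m15: 1-11,11--
Essential: 0-0-
Petrick residual → -011, 11--
Min cover (3 terms): b'cd + a'c' + ab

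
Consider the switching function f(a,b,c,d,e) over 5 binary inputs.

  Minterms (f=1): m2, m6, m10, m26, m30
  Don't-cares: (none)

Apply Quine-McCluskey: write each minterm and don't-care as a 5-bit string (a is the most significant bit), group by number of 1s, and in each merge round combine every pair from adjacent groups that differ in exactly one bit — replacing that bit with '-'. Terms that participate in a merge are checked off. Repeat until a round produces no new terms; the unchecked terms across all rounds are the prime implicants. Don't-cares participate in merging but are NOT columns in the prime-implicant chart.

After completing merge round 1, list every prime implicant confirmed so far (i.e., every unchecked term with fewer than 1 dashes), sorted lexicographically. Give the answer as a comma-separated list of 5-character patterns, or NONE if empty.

NONE

size-2^0 implicants → 00010(✓)  00110(✓)  01010(✓)  11010(✓)  11110(✓)
size-2^1 implicants → -1010  0-010  00-10  11-10
Unchecked terms (primes): -1010, 0-010, 00-10, 11-10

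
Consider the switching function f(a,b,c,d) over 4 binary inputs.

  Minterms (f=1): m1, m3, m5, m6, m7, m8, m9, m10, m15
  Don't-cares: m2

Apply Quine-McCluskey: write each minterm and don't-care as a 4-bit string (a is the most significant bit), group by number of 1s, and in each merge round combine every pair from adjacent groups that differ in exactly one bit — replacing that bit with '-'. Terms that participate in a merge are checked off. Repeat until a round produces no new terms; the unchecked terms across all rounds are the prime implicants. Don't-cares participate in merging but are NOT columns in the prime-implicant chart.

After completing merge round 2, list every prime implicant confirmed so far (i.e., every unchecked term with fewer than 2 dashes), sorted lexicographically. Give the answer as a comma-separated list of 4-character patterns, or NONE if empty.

-001, -010, -111, 10-0, 100-

size-2^0 implicants → 0001(✓)  0010(✓)  0011(✓)  0101(✓)  0110(✓)  0111(✓)  1000(✓)  1001(✓)  1010(✓)  1111(✓)
size-2^1 implicants → -001  -010  -111  0-01(✓)  0-10(✓)  0-11(✓)  00-1(✓)  001-(✓)  01-1(✓)  011-(✓)  10-0  100-
size-2^2 implicants → 0--1  0-1-
Unchecked terms (primes): -001, -010, -111, 0--1, 0-1-, 10-0, 100-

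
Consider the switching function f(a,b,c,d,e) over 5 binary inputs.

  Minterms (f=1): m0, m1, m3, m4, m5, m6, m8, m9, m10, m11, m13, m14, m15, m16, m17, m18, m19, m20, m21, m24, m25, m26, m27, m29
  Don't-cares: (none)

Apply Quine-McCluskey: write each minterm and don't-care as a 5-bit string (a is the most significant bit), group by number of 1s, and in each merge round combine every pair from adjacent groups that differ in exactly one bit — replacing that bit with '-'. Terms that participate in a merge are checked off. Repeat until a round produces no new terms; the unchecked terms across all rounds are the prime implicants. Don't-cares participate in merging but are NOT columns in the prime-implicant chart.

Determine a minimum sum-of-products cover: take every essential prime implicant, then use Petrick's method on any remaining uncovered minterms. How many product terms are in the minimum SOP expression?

size-2^0 implicants → 00000(✓)  00001(✓)  00011(✓)  00100(✓)  00101(✓)  00110(✓)  01000(✓)  01001(✓)  01010(✓)  01011(✓)  01101(✓)  01110(✓)  01111(✓)  10000(✓)  10001(✓)  10010(✓)  10011(✓)  10100(✓)  10101(✓)  11000(✓)  11001(✓)  11010(✓)  11011(✓)  11101(✓)
size-2^1 implicants → -0000(✓)  -0001(✓)  -0011(✓)  -0100(✓)  -0101(✓)  -1000(✓)  -1001(✓)  -1010(✓)  -1011(✓)  -1101(✓)  0-000(✓)  0-001(✓)  0-011(✓)  0-101(✓)  0-110  00-00(✓)  00-01(✓)  000-1(✓)  0000-(✓)  001-0  0010-(✓)  01-01(✓)  01-10(✓)  01-11(✓)  010-0(✓)  010-1(✓)  0100-(✓)  0101-(✓)  011-1(✓)  0111-(✓)  1-000(✓)  1-001(✓)  1-010(✓)  1-011(✓)  1-101(✓)  10-00(✓)  10-01(✓)  100-0(✓)  100-1(✓)  1000-(✓)  1001-(✓)  1010-(✓)  11-01(✓)  110-0(✓)  110-1(✓)  1100-(✓)  1101-(✓)
size-2^2 implicants → --000(✓)  --001(✓)  --011(✓)  --101(✓)  -0-00(✓)  -0-01(✓)  -00-1(✓)  -000-(✓)  -010-(✓)  -1-01(✓)  -10-0(✓)  -10-1(✓)  -100-(✓)  -101-(✓)  0--01(✓)  0-0-1(✓)  0-00-(✓)  00-0-(✓)  01--1  01-1-  010--(✓)  1--01(✓)  1-0-0(✓)  1-0-1(✓)  1-00-(✓)  1-01-(✓)  10-0-(✓)  100--(✓)  110--(✓)
size-2^3 implicants → ---01  --0-1  --00-  -0-0-  -10--  1-0--
Unchecked terms (primes): ---01, --0-1, --00-, -0-0-, -10--, 0-110, 001-0, 01--1, 01-1-, 1-0--
Minterm coverage:
  m0 ⊆ --00-,-0-0-
  m1 ⊆ ---01,--0-1,--00-,-0-0-
  m3 ⊆ --0-1 [E]
  m4 ⊆ -0-0-,001-0
  m5 ⊆ ---01,-0-0-
  m6 ⊆ 0-110,001-0
  m8 ⊆ --00-,-10--
  m9 ⊆ ---01,--0-1,--00-,-10--,01--1
  m10 ⊆ -10--,01-1-
  m11 ⊆ --0-1,-10--,01--1,01-1-
  m13 ⊆ ---01,01--1
  m14 ⊆ 0-110,01-1-
  m15 ⊆ 01--1,01-1-
  m16 ⊆ --00-,-0-0-,1-0--
  m17 ⊆ ---01,--0-1,--00-,-0-0-,1-0--
  m18 ⊆ 1-0-- [E]
  m19 ⊆ --0-1,1-0--
  m20 ⊆ -0-0- [E]
  m21 ⊆ ---01,-0-0-
  m24 ⊆ --00-,-10--,1-0--
  m25 ⊆ ---01,--0-1,--00-,-10--,1-0--
  m26 ⊆ -10--,1-0--
  m27 ⊆ --0-1,-10--,1-0--
  m29 ⊆ ---01 [E]
E = {---01, --0-1, -0-0-, 1-0--}
Petrick residual → --00-, 0-110, 01-1-
Cover = d'e + c'e + c'd' + b'd' + a'cde' + a'bd + ac'  |cover|=7

7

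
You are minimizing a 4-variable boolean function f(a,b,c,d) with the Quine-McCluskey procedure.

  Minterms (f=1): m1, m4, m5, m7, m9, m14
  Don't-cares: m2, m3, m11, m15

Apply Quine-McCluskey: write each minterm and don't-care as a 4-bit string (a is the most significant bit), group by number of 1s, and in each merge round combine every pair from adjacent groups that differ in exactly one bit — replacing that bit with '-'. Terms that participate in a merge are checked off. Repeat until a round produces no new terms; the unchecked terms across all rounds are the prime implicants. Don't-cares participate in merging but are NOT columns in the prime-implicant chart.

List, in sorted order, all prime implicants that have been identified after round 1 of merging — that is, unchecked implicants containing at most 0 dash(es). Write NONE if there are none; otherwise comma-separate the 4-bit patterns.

[col 0] 0001*, 0010*, 0011*, 0100*, 0101*, 0111*, 1001*, 1011*, 1110*, 1111*
[col 1] -001*, -011*, -111*, 0-01*, 0-11*, 00-1*, 001-, 01-1*, 010-, 1-11*, 10-1*, 111-
[col 2] --11, -0-1, 0--1
Prime implicants: --11, -0-1, 0--1, 001-, 010-, 111-

NONE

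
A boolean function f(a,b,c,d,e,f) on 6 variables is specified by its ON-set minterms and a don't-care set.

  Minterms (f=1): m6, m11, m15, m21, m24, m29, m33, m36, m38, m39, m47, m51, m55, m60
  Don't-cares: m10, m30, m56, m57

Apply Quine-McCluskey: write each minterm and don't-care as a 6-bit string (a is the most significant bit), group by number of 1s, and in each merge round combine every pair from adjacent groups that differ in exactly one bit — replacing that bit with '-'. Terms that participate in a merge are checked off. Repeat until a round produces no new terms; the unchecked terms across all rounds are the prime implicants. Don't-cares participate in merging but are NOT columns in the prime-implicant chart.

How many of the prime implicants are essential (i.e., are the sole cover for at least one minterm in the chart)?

7

size-2^0 implicants → 000110(✓)  001010(✓)  001011(✓)  001111(✓)  010101(✓)  011000(✓)  011101(✓)  011110  100001  100100(✓)  100110(✓)  100111(✓)  101111(✓)  110011(✓)  110111(✓)  111000(✓)  111001(✓)  111100(✓)
size-2^1 implicants → -00110  -01111  -11000  001-11  00101-  01-101  1-0111  10-111  1001-0  10011-  110-11  111-00  11100-
Unchecked terms (primes): -00110, -01111, -11000, 001-11, 00101-, 01-101, 011110, 1-0111, 10-111, 100001, 1001-0, 10011-, 110-11, 111-00, 11100-
Minterm coverage:
  m6 ⊆ -00110 [E]
  m11 ⊆ 001-11,00101-
  m15 ⊆ -01111,001-11
  m21 ⊆ 01-101 [E]
  m24 ⊆ -11000 [E]
  m29 ⊆ 01-101 [E]
  m33 ⊆ 100001 [E]
  m36 ⊆ 1001-0 [E]
  m38 ⊆ -00110,1001-0,10011-
  m39 ⊆ 1-0111,10-111,10011-
  m47 ⊆ -01111,10-111
  m51 ⊆ 110-11 [E]
  m55 ⊆ 1-0111,110-11
  m60 ⊆ 111-00 [E]
E = {-00110, -11000, 01-101, 100001, 1001-0, 110-11, 111-00}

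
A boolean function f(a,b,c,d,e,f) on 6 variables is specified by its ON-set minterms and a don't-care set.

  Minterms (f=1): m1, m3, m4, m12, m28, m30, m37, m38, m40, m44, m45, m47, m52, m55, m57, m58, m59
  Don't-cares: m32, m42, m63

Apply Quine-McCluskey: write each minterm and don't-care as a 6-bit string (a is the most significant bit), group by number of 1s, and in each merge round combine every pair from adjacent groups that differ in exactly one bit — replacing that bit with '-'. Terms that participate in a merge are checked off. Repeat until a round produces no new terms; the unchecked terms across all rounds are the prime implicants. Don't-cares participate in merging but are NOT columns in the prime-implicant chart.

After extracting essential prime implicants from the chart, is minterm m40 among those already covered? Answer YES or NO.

[col 0] 000001*, 000011*, 000100*, 001100*, 011100*, 011110*, 100000*, 100101*, 100110, 101000*, 101010*, 101100*, 101101*, 101111*, 110100, 110111*, 111001*, 111010*, 111011*, 111111*
[col 1] -01100, 0-1100, 00-100, 0000-1, 0111-0, 1-1010, 1-1111, 10-000, 10-101, 101-00, 1010-0, 1011-1, 10110-, 11-111, 111-11, 1110-1, 11101-
Prime implicants: -01100, 0-1100, 00-100, 0000-1, 0111-0, 1-1010, 1-1111, 10-000, 10-101, 100110, 101-00, 1010-0, 1011-1, 10110-, 11-111, 110100, 111-11, 1110-1, 11101-
PI chart (minterm → PIs covering it):
  1 | 0000-1  (sole → essential)
  3 | 0000-1  (sole → essential)
  4 | 00-100  (sole → essential)
  12 | -01100,0-1100,00-100
  28 | 0-1100,0111-0
  30 | 0111-0  (sole → essential)
  37 | 10-101  (sole → essential)
  38 | 100110  (sole → essential)
  40 | 10-000,101-00,1010-0
  44 | -01100,101-00,10110-
  45 | 10-101,1011-1,10110-
  47 | 1-1111,1011-1
  52 | 110100  (sole → essential)
  55 | 11-111  (sole → essential)
  57 | 1110-1  (sole → essential)
  58 | 1-1010,11101-
  59 | 111-11,1110-1,11101-
Essential prime implicants: 00-100, 0000-1, 0111-0, 10-101, 100110, 11-111, 110100, 1110-1

NO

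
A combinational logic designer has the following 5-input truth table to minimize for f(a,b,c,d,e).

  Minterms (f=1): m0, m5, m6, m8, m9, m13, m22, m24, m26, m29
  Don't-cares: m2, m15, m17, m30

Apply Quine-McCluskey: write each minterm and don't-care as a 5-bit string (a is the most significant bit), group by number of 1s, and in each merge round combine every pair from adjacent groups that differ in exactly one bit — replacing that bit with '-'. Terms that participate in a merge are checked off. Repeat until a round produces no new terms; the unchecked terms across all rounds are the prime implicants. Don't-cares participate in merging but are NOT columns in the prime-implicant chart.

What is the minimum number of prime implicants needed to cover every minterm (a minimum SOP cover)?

[col 0] 00000*, 00010*, 00101*, 00110*, 01000*, 01001*, 01101*, 01111*, 10001, 10110*, 11000*, 11010*, 11101*, 11110*
[col 1] -0110, -1000, -1101, 0-000, 0-101, 00-10, 000-0, 01-01, 0100-, 011-1, 1-110, 11-10, 110-0
Prime implicants: -0110, -1000, -1101, 0-000, 0-101, 00-10, 000-0, 01-01, 0100-, 011-1, 1-110, 10001, 11-10, 110-0
PI chart (minterm → PIs covering it):
  0 | 0-000,000-0
  5 | 0-101  (sole → essential)
  6 | -0110,00-10
  8 | -1000,0-000,0100-
  9 | 01-01,0100-
  13 | -1101,0-101,01-01,011-1
  22 | -0110,1-110
  24 | -1000,110-0
  26 | 11-10,110-0
  29 | -1101  (sole → essential)
Essential prime implicants: -1101, 0-101
Petrick residual → -0110, 0-000, 01-01, 110-0
Minimum SOP uses 6 PIs: b'cde' + bcd'e + a'c'd'e' + a'cd'e + a'bd'e + abc'e'

6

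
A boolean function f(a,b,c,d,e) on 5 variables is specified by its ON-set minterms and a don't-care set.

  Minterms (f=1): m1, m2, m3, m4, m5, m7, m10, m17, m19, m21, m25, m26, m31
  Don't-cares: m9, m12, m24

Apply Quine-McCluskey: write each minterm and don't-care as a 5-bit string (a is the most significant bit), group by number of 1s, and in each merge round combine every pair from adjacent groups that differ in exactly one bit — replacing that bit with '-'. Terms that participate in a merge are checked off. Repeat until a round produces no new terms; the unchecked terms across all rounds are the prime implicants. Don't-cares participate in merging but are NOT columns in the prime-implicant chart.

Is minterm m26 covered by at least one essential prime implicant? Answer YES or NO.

size-2^0 implicants → 00001(✓)  00010(✓)  00011(✓)  00100(✓)  00101(✓)  00111(✓)  01001(✓)  01010(✓)  01100(✓)  10001(✓)  10011(✓)  10101(✓)  11000(✓)  11001(✓)  11010(✓)  11111
size-2^1 implicants → -0001(✓)  -0011(✓)  -0101(✓)  -1001(✓)  -1010  0-001(✓)  0-010  0-100  00-01(✓)  00-11(✓)  000-1(✓)  0001-  001-1(✓)  0010-  1-001(✓)  10-01(✓)  100-1(✓)  110-0  1100-
size-2^2 implicants → --001  -0-01  -00-1  00--1
Unchecked terms (primes): --001, -0-01, -00-1, -1010, 0-010, 0-100, 00--1, 0001-, 0010-, 110-0, 1100-, 11111
Minterm coverage:
  m1 ⊆ --001,-0-01,-00-1,00--1
  m2 ⊆ 0-010,0001-
  m3 ⊆ -00-1,00--1,0001-
  m4 ⊆ 0-100,0010-
  m5 ⊆ -0-01,00--1,0010-
  m7 ⊆ 00--1 [E]
  m10 ⊆ -1010,0-010
  m17 ⊆ --001,-0-01,-00-1
  m19 ⊆ -00-1 [E]
  m21 ⊆ -0-01 [E]
  m25 ⊆ --001,1100-
  m26 ⊆ -1010,110-0
  m31 ⊆ 11111 [E]
E = {-0-01, -00-1, 00--1, 11111}

NO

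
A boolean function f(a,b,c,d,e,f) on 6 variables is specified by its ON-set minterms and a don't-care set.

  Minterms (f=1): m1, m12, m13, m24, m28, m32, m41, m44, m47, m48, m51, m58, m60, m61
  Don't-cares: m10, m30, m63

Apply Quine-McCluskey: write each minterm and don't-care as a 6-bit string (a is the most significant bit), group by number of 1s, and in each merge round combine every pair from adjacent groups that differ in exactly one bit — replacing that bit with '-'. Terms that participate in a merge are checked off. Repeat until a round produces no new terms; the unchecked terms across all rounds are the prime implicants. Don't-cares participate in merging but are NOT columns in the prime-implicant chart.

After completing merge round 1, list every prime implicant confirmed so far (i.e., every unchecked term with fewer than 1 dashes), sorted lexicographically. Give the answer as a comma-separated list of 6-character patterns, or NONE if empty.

000001, 001010, 101001, 110011, 111010

[col 0] 000001, 001010, 001100*, 001101*, 011000*, 011100*, 011110*, 100000*, 101001, 101100*, 101111*, 110000*, 110011, 111010, 111100*, 111101*, 111111*
[col 1] -01100*, -11100*, 0-1100*, 00110-, 011-00, 0111-0, 1-0000, 1-1100*, 1-1111, 1111-1, 11110-
[col 2] --1100
Prime implicants: --1100, 000001, 001010, 00110-, 011-00, 0111-0, 1-0000, 1-1111, 101001, 110011, 111010, 1111-1, 11110-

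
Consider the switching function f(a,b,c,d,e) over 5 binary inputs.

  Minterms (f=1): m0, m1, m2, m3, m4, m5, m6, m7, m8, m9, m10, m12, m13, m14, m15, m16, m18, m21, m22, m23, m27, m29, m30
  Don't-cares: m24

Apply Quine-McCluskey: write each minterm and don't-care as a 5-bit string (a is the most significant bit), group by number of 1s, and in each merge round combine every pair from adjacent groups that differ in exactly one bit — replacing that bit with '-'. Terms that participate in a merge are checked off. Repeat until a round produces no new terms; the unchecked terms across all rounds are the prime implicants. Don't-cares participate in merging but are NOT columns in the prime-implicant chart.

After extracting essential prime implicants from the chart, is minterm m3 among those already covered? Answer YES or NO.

size-2^0 implicants → 00000(✓)  00001(✓)  00010(✓)  00011(✓)  00100(✓)  00101(✓)  00110(✓)  00111(✓)  01000(✓)  01001(✓)  01010(✓)  01100(✓)  01101(✓)  01110(✓)  01111(✓)  10000(✓)  10010(✓)  10101(✓)  10110(✓)  10111(✓)  11000(✓)  11011  11101(✓)  11110(✓)
size-2^1 implicants → -0000(✓)  -0010(✓)  -0101(✓)  -0110(✓)  -0111(✓)  -1000(✓)  -1101(✓)  -1110(✓)  0-000(✓)  0-001(✓)  0-010(✓)  0-100(✓)  0-101(✓)  0-110(✓)  0-111(✓)  00-00(✓)  00-01(✓)  00-10(✓)  00-11(✓)  000-0(✓)  000-1(✓)  0000-(✓)  0001-(✓)  001-0(✓)  001-1(✓)  0010-(✓)  0011-(✓)  01-00(✓)  01-01(✓)  01-10(✓)  010-0(✓)  0100-(✓)  011-0(✓)  011-1(✓)  0110-(✓)  0111-(✓)  1-000(✓)  1-101(✓)  1-110(✓)  10-10(✓)  100-0(✓)  101-1(✓)  1011-(✓)
size-2^2 implicants → --000  --101  --110  -0-10  -00-0  -01-1  -011-  0--00(✓)  0--01(✓)  0--10(✓)  0-0-0(✓)  0-00-(✓)  0-1-0(✓)  0-1-1(✓)  0-10-(✓)  0-11-(✓)  00--0(✓)  00--1(✓)  00-0-(✓)  00-1-(✓)  000--(✓)  001--(✓)  01--0(✓)  01-0-(✓)  011--(✓)
size-2^3 implicants → 0---0  0--0-  0-1--  00---
Unchecked terms (primes): --000, --101, --110, -0-10, -00-0, -01-1, -011-, 0---0, 0--0-, 0-1--, 00---, 11011
Minterm coverage:
  m0 ⊆ --000,-00-0,0---0,0--0-,00---
  m1 ⊆ 0--0-,00---
  m2 ⊆ -0-10,-00-0,0---0,00---
  m3 ⊆ 00--- [E]
  m4 ⊆ 0---0,0--0-,0-1--,00---
  m5 ⊆ --101,-01-1,0--0-,0-1--,00---
  m6 ⊆ --110,-0-10,-011-,0---0,0-1--,00---
  m7 ⊆ -01-1,-011-,0-1--,00---
  m8 ⊆ --000,0---0,0--0-
  m9 ⊆ 0--0- [E]
  m10 ⊆ 0---0 [E]
  m12 ⊆ 0---0,0--0-,0-1--
  m13 ⊆ --101,0--0-,0-1--
  m14 ⊆ --110,0---0,0-1--
  m15 ⊆ 0-1-- [E]
  m16 ⊆ --000,-00-0
  m18 ⊆ -0-10,-00-0
  m21 ⊆ --101,-01-1
  m22 ⊆ --110,-0-10,-011-
  m23 ⊆ -01-1,-011-
  m27 ⊆ 11011 [E]
  m29 ⊆ --101 [E]
  m30 ⊆ --110 [E]
E = {--101, --110, 0---0, 0--0-, 0-1--, 00---, 11011}

YES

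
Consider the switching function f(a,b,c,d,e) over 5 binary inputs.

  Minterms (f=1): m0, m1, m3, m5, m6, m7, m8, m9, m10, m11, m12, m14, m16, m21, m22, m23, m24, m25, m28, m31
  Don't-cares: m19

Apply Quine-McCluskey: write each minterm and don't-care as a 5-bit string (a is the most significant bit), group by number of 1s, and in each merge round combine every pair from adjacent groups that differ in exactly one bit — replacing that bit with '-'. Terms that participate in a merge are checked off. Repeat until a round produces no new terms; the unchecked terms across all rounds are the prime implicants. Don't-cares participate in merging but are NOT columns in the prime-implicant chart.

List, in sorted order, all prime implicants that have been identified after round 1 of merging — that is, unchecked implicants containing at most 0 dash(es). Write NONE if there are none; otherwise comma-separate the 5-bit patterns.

NONE

Round 0: 00000✓ 00001✓ 00011✓ 00101✓ 00110✓ 00111✓ 01000✓ 01001✓ 01010✓ 01011✓ 01100✓ 01110✓ 10000✓ 10011✓ 10101✓ 10110✓ 10111✓ 11000✓ 11001✓ 11100✓ 11111✓
Round 1: -0000✓ -0011✓ -0101✓ -0110✓ -0111✓ -1000✓ -1001✓ -1100✓ 0-000✓ 0-001✓ 0-011✓ 0-110 00-01✓ 00-11✓ 000-1✓ 0000-✓ 001-1✓ 0011-✓ 01-00✓ 01-10✓ 010-0✓ 010-1✓ 0100-✓ 0101-✓ 011-0✓ 1-000✓ 1-111 10-11✓ 101-1✓ 1011-✓ 11-00✓ 1100-✓
Round 2: --000 -0-11 -01-1 -011- -1-00 -100- 0-0-1 0-00- 00--1 01--0 010--
PIs = {--000, -0-11, -01-1, -011-, -1-00, -100-, 0-0-1, 0-00-, 0-110, 00--1, 01--0, 010--, 1-111}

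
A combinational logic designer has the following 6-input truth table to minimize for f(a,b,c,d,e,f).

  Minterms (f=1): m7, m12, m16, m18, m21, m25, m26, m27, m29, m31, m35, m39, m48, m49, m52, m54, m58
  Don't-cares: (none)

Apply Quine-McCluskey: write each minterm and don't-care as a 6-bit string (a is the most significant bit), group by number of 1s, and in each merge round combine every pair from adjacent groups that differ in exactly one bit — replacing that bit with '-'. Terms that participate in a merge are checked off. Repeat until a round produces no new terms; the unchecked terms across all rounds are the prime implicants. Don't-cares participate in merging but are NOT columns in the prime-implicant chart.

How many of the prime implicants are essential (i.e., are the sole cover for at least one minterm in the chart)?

8

size-2^0 implicants → 000111(✓)  001100  010000(✓)  010010(✓)  010101(✓)  011001(✓)  011010(✓)  011011(✓)  011101(✓)  011111(✓)  100011(✓)  100111(✓)  110000(✓)  110001(✓)  110100(✓)  110110(✓)  111010(✓)
size-2^1 implicants → -00111  -10000  -11010  01-010  01-101  0100-0  011-01(✓)  011-11(✓)  0110-1(✓)  01101-  0111-1(✓)  100-11  110-00  11000-  1101-0
size-2^2 implicants → 011--1
Unchecked terms (primes): -00111, -10000, -11010, 001100, 01-010, 01-101, 0100-0, 011--1, 01101-, 100-11, 110-00, 11000-, 1101-0
Minterm coverage:
  m7 ⊆ -00111 [E]
  m12 ⊆ 001100 [E]
  m16 ⊆ -10000,0100-0
  m18 ⊆ 01-010,0100-0
  m21 ⊆ 01-101 [E]
  m25 ⊆ 011--1 [E]
  m26 ⊆ -11010,01-010,01101-
  m27 ⊆ 011--1,01101-
  m29 ⊆ 01-101,011--1
  m31 ⊆ 011--1 [E]
  m35 ⊆ 100-11 [E]
  m39 ⊆ -00111,100-11
  m48 ⊆ -10000,110-00,11000-
  m49 ⊆ 11000- [E]
  m52 ⊆ 110-00,1101-0
  m54 ⊆ 1101-0 [E]
  m58 ⊆ -11010 [E]
E = {-00111, -11010, 001100, 01-101, 011--1, 100-11, 11000-, 1101-0}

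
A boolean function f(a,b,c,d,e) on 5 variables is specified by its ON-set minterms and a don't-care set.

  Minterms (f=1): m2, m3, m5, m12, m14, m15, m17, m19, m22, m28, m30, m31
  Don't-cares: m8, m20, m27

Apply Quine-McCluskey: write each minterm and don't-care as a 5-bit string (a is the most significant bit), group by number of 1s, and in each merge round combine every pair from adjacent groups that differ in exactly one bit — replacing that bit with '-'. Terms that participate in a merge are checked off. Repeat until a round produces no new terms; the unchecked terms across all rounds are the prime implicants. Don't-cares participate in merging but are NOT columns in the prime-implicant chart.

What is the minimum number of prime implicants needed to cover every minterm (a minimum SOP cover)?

Round 0: 00010✓ 00011✓ 00101 01000✓ 01100✓ 01110✓ 01111✓ 10001✓ 10011✓ 10100✓ 10110✓ 11011✓ 11100✓ 11110✓ 11111✓
Round 1: -0011 -1100✓ -1110✓ -1111✓ 0001- 01-00 011-0✓ 0111-✓ 1-011 1-100✓ 1-110✓ 100-1 101-0✓ 11-11 111-0✓ 1111-✓
Round 2: -11-0 -111- 1-1-0
PIs = {-0011, -11-0, -111-, 0001-, 00101, 01-00, 1-011, 1-1-0, 100-1, 11-11}
Coverage chart:
  m2: 0001- ←essential
  m3: -0011,0001-
  m5: 00101 ←essential
  m12: -11-0,01-00
  m14: -11-0,-111-
  m15: -111- ←essential
  m17: 100-1 ←essential
  m19: -0011,1-011,100-1
  m22: 1-1-0 ←essential
  m28: -11-0,1-1-0
  m30: -11-0,-111-,1-1-0
  m31: -111-,11-11
Essential: -111-, 0001-, 00101, 1-1-0, 100-1
Petrick residual → -11-0
Min cover (6 terms): bce' + bcd + a'b'c'd + a'b'cd'e + ace' + ab'c'e

6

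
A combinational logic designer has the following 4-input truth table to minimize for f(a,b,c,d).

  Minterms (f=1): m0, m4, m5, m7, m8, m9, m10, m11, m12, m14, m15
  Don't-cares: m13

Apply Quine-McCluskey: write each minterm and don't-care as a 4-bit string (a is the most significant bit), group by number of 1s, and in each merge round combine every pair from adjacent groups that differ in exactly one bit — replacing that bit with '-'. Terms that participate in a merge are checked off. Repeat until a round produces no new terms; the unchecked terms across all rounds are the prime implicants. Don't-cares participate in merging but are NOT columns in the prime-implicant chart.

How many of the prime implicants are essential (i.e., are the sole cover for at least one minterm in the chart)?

[col 0] 0000*, 0100*, 0101*, 0111*, 1000*, 1001*, 1010*, 1011*, 1100*, 1101*, 1110*, 1111*
[col 1] -000*, -100*, -101*, -111*, 0-00*, 01-1*, 010-*, 1-00*, 1-01*, 1-10*, 1-11*, 10-0*, 10-1*, 100-*, 101-*, 11-0*, 11-1*, 110-*, 111-*
[col 2] --00, -1-1, -10-, 1--0*, 1--1*, 1-0-*, 1-1-*, 10--*, 11--*
[col 3] 1---
Prime implicants: --00, -1-1, -10-, 1---
PI chart (minterm → PIs covering it):
  0 | --00  (sole → essential)
  4 | --00,-10-
  5 | -1-1,-10-
  7 | -1-1  (sole → essential)
  8 | --00,1---
  9 | 1---  (sole → essential)
  10 | 1---  (sole → essential)
  11 | 1---  (sole → essential)
  12 | --00,-10-,1---
  14 | 1---  (sole → essential)
  15 | -1-1,1---
Essential prime implicants: --00, -1-1, 1---

3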